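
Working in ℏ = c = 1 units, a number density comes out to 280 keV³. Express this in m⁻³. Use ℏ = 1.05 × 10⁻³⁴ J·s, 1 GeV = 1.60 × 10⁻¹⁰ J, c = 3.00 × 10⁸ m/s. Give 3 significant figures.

Number density is [L]⁻³ = [E]³/(ℏc)³.
1 GeV³ → 1/(ℏc)³ × (1 GeV in J)³ = 1.31 × 10⁴⁷ m⁻³.
Convert the energy scale: 280 keV³ = 2.80 × 10⁻¹⁶ GeV³.
Result: 2.80 × 10⁻¹⁶ × 1.31 × 10⁴⁷ = 3.67 × 10³¹ m⁻³.

3.67 × 10³¹ m⁻³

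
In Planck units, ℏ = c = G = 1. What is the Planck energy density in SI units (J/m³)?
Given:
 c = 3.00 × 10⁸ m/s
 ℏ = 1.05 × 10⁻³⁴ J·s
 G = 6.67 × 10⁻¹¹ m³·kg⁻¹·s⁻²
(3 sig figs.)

4.68 × 10¹¹³ J/m³

Dimensional analysis gives u_P = c⁷/(ℏG²).
  = 2.19 × 10⁵⁹ / 4.67 × 10⁻⁵⁵
  = 4.68 × 10¹¹³ J/m³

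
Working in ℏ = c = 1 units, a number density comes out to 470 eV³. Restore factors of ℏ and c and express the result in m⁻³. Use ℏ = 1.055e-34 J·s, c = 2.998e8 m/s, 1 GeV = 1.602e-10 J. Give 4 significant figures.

Number density is [L]⁻³ = [E]³/(ℏc)³.
1 GeV³ → 1/(ℏc)³ × (1 GeV in J)³ = 1.299e47 m⁻³.
Convert the energy scale: 470 eV³ = 4.70e-25 GeV³.
Result: 4.70e-25 × 1.299e47 = 6.107e22 m⁻³.

6.107e22 m⁻³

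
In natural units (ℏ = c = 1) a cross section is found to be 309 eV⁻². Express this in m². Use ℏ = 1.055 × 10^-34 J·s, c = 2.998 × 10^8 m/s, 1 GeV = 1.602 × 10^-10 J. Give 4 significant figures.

1.204 × 10^-11 m²

Area is [L]² = [E]⁻²·(ℏc)²; restore (ℏc)².
1 GeV⁻² → (ℏc)² × (1 GeV in J)⁻² = 3.898 × 10^-32 m².
Convert the energy scale: 309 eV⁻² = 3.09 × 10^20 GeV⁻².
Result: 3.09 × 10^20 × 3.898 × 10^-32 = 1.204 × 10^-11 m².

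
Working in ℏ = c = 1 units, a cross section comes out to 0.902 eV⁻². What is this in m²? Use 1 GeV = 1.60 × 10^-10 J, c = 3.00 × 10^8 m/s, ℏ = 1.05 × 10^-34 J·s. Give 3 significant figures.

3.50 × 10^-14 m²

Area is [L]² = [E]⁻²·(ℏc)²; restore (ℏc)².
1 GeV⁻² → (ℏc)² × (1 GeV in J)⁻² = 3.88 × 10^-32 m².
Convert the energy scale: 0.902 eV⁻² = 9.02 × 10^17 GeV⁻².
Result: 9.02 × 10^17 × 3.88 × 10^-32 = 3.50 × 10^-14 m².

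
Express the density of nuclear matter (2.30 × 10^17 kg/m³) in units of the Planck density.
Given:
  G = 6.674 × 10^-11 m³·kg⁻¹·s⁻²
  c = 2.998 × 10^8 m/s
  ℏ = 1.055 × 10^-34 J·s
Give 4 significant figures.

4.463 × 10^-80

Planck density: ρ_P = c⁵/(ℏG²) = 5.154 × 10^96 kg/m³.
2.30 × 10^17 / 5.154 × 10^96 = 4.463 × 10^-80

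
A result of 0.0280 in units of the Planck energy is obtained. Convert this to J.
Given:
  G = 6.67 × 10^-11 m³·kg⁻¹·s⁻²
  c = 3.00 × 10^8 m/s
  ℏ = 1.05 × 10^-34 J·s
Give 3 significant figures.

5.48 × 10^7 J

One Planck energy: E_P = √(ℏc⁵/G) = 1.96 × 10^9 J.
0.0280 × 1.96 × 10^9 J = 5.48 × 10^7 J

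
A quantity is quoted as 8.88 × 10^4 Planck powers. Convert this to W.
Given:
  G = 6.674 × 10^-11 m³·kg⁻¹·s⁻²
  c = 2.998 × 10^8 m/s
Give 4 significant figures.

3.222 × 10^57 W

One Planck power: P_P = c⁵/G = 3.629 × 10^52 W.
8.88 × 10^4 × 3.629 × 10^52 W = 3.222 × 10^57 W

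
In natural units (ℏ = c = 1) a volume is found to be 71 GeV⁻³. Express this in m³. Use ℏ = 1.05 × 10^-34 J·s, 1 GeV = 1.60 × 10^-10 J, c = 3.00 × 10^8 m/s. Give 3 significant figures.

5.42 × 10^-46 m³

Volume is [L]³ = [E]⁻³·(ℏc)³.
1 GeV⁻³ → (ℏc)³ × (1 GeV in J)⁻³ = 7.63 × 10^-48 m³.
Result: 71 × 7.63 × 10^-48 = 5.42 × 10^-46 m³.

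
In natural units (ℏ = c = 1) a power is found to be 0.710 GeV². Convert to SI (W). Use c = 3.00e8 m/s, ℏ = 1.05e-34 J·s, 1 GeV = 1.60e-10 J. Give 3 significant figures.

Power is [E]/[T] = [E]²/ℏ.
1 GeV² → 1/ℏ × (1 GeV in J)² = 2.44e14 W.
Result: 0.710 × 2.44e14 = 1.73e14 W.

1.73e14 W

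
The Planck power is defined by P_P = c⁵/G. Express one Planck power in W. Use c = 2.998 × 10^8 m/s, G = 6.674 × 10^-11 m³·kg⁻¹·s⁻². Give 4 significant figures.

P_P = c⁵/G
  = 2.422 × 10^42 / 6.674 × 10^-11
  = 3.629 × 10^52 W

3.629 × 10^52 W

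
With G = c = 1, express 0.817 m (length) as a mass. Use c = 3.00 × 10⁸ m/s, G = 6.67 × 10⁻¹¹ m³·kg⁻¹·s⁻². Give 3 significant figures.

Length → mass via c²/G.
0.817 m × (c²/G) = 1.10 × 10²⁷ kg

1.10 × 10²⁷ kg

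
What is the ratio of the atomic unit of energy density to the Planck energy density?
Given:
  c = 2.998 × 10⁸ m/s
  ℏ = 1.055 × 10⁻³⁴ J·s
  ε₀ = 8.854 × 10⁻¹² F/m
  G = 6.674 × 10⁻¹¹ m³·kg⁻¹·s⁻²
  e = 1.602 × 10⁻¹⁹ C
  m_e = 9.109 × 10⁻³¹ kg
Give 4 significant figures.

6.323 × 10⁻¹⁰¹

atomic unit of energy density: u_au = E_h/a₀³ = m_e⁴e¹⁰/((4πε₀)⁵ℏ⁸) = 2.929 × 10¹³ J/m³
Planck energy density: u_P = c⁷/(ℏG²) = 4.632 × 10¹¹³ J/m³
ratio = 2.929 × 10¹³ / 4.632 × 10¹¹³ = 6.323 × 10⁻¹⁰¹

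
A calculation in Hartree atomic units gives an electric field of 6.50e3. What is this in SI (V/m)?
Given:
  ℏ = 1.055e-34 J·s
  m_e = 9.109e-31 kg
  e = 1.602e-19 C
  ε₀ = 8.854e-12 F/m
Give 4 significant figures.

One atomic unit of electric field: E_au = E_h/(e a₀) = m_e²e⁵/((4πε₀)³ℏ⁴) = 5.131e11 V/m.
6.50e3 × 5.131e11 V/m = 3.335e15 V/m

3.335e15 V/m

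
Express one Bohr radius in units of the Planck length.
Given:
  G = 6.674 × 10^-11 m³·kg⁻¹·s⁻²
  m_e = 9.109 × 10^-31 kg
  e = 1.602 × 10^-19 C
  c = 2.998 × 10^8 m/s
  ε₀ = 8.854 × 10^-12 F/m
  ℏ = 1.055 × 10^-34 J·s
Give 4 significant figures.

3.277 × 10^24

Bohr radius: a₀ = 4πε₀ℏ²/(m_e e²) = 5.297 × 10^-11 m
Planck length: ℓ_P = √(ℏG/c³) = 1.616 × 10^-35 m
ratio = 5.297 × 10^-11 / 1.616 × 10^-35 = 3.277 × 10^24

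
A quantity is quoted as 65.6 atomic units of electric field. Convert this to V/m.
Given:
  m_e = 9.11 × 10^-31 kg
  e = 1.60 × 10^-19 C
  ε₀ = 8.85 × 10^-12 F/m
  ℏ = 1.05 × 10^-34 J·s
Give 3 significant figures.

One atomic unit of electric field: E_au = E_h/(e a₀) = m_e²e⁵/((4πε₀)³ℏ⁴) = 5.20 × 10^11 V/m.
65.6 × 5.20 × 10^11 V/m = 3.41 × 10^13 V/m

3.41 × 10^13 V/m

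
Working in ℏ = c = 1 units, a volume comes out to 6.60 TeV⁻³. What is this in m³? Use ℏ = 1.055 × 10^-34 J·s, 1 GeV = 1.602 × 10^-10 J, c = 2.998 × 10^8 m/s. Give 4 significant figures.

5.079 × 10^-56 m³

Volume is [L]³ = [E]⁻³·(ℏc)³.
1 GeV⁻³ → (ℏc)³ × (1 GeV in J)⁻³ = 7.696 × 10^-48 m³.
Convert the energy scale: 6.60 TeV⁻³ = 6.60 × 10^-9 GeV⁻³.
Result: 6.60 × 10^-9 × 7.696 × 10^-48 = 5.079 × 10^-56 m³.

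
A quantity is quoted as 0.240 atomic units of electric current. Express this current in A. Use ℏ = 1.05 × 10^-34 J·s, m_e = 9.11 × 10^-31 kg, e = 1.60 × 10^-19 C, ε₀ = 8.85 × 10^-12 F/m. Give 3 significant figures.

One atomic unit of electric current: I_au = e E_h/ℏ = m_e e⁵/((4πε₀)²ℏ³) = 6.67 × 10^-3 A.
0.240 × 6.67 × 10^-3 A = 1.60 × 10^-3 A

1.60 × 10^-3 A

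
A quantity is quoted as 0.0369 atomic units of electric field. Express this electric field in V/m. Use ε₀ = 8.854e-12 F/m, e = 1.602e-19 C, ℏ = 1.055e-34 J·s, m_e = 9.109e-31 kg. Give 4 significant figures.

1.893e10 V/m

One atomic unit of electric field: E_au = E_h/(e a₀) = m_e²e⁵/((4πε₀)³ℏ⁴) = 5.131e11 V/m.
0.0369 × 5.131e11 V/m = 1.893e10 V/m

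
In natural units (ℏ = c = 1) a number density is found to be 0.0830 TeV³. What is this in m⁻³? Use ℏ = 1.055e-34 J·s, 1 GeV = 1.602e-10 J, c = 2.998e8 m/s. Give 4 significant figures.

Number density is [L]⁻³ = [E]³/(ℏc)³.
1 GeV³ → 1/(ℏc)³ × (1 GeV in J)³ = 1.299e47 m⁻³.
Convert the energy scale: 0.0830 TeV³ = 8.30e7 GeV³.
Result: 8.30e7 × 1.299e47 = 1.078e55 m⁻³.

1.078e55 m⁻³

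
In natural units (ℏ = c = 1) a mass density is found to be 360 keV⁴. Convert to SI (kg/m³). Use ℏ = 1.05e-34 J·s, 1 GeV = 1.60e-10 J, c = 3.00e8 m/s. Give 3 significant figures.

0.0839 kg/m³

Mass density is [E]/(c²[L]³) = [E]⁴/(ℏ³c⁵).
1 GeV⁴ → 1/(ℏ³c⁵) × (1 GeV in J)⁴ = 2.33e20 kg/m³.
Convert the energy scale: 360 keV⁴ = 3.60e-22 GeV⁴.
Result: 3.60e-22 × 2.33e20 = 0.0839 kg/m³.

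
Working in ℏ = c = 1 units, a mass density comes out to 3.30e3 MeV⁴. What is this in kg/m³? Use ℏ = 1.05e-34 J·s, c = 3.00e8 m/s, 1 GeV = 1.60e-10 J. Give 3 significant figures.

7.69e11 kg/m³

Mass density is [E]/(c²[L]³) = [E]⁴/(ℏ³c⁵).
1 GeV⁴ → 1/(ℏ³c⁵) × (1 GeV in J)⁴ = 2.33e20 kg/m³.
Convert the energy scale: 3.30e3 MeV⁴ = 3.30e-9 GeV⁴.
Result: 3.30e-9 × 2.33e20 = 7.69e11 kg/m³.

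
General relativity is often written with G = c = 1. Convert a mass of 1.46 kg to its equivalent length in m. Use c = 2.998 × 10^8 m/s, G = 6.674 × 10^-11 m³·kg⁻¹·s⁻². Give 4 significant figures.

1.084 × 10^-27 m

In G = c = 1 units mass has dimensions of length; the conversion factor is G/c².
1.46 kg × (G/c²) = 1.084 × 10^-27 m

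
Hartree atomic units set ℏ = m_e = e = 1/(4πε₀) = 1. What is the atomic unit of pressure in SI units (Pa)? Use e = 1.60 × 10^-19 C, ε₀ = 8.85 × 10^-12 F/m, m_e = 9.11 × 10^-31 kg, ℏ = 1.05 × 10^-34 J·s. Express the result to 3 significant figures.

3.01 × 10^13 Pa

Dimensional analysis gives P_au = E_h/a₀³ = m_e⁴e¹⁰/((4πε₀)⁵ℏ⁸).
E_h = 4.38 × 10^-18 J
a₀ = 5.26 × 10^-11 m
E_h/a₀³ = 3.01 × 10^13 Pa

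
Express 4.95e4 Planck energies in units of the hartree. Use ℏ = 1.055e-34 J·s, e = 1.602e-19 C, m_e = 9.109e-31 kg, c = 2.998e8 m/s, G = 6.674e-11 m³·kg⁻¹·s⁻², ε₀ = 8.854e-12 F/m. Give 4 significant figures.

2.224e31

Planck energy: E_P = √(ℏc⁵/G) = 1.957e9 J
hartree: E_h = m_e e⁴/(4πε₀ℏ)² = 4.354e-18 J
4.95e4 × 1.957e9 / 4.354e-18 = 2.224e31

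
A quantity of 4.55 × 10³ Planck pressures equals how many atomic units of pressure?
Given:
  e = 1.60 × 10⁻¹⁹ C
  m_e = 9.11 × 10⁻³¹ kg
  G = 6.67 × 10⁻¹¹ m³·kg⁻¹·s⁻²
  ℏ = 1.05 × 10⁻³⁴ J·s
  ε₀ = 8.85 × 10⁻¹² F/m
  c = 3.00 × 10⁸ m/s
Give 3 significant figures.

Planck pressure: p_P = c⁷/(ℏG²) = 4.68 × 10¹¹³ Pa
atomic unit of pressure: P_au = E_h/a₀³ = m_e⁴e¹⁰/((4πε₀)⁵ℏ⁸) = 3.01 × 10¹³ Pa
4.55 × 10³ × 4.68 × 10¹¹³ / 3.01 × 10¹³ = 7.07 × 10¹⁰³

7.07 × 10¹⁰³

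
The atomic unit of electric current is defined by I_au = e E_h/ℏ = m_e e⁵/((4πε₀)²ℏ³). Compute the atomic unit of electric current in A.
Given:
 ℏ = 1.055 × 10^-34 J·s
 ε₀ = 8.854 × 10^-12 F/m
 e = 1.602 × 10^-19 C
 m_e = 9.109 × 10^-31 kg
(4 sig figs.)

6.612 × 10^-3 A

I_au = e E_h/ℏ = m_e e⁵/((4πε₀)²ℏ³)
E_h = 4.354 × 10^-18 J
e·E_h/ℏ = 6.612 × 10^-3 A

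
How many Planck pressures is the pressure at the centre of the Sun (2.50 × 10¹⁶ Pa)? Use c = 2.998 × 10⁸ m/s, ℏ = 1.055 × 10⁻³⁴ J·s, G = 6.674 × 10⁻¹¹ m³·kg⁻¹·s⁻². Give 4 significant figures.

Planck pressure: p_P = c⁷/(ℏG²) = 4.632 × 10¹¹³ Pa.
2.50 × 10¹⁶ / 4.632 × 10¹¹³ = 5.397 × 10⁻⁹⁸

5.397 × 10⁻⁹⁸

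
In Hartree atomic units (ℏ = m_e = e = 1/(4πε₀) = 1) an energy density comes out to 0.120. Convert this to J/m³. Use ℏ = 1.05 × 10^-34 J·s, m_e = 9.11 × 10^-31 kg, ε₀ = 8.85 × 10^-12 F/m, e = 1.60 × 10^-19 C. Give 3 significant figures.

One atomic unit of energy density: u_au = E_h/a₀³ = m_e⁴e¹⁰/((4πε₀)⁵ℏ⁸) = 3.01 × 10^13 J/m³.
0.120 × 3.01 × 10^13 J/m³ = 3.62 × 10^12 J/m³

3.62 × 10^12 J/m³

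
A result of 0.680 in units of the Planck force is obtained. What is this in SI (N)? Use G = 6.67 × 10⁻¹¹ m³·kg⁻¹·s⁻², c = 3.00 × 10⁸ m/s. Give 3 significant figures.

One Planck force: F_P = c⁴/G = 1.21 × 10⁴⁴ N.
0.680 × 1.21 × 10⁴⁴ N = 8.26 × 10⁴³ N

8.26 × 10⁴³ N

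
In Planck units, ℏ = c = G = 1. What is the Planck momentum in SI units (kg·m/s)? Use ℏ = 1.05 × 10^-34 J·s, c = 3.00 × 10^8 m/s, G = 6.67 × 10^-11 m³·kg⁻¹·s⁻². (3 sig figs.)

6.52 kg·m/s

Dimensional analysis gives p_P = √(ℏc³/G).
  = √(42.5)
  = 6.52 kg·m/s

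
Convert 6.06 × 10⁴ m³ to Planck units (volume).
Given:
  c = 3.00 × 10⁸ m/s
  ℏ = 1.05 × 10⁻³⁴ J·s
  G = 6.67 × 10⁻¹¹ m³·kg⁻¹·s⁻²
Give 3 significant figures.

Planck volume: V_P = (ℏG/c³)^(3/2) = 4.18 × 10⁻¹⁰⁵ m³.
6.06 × 10⁴ / 4.18 × 10⁻¹⁰⁵ = 1.45 × 10¹⁰⁹

1.45 × 10¹⁰⁹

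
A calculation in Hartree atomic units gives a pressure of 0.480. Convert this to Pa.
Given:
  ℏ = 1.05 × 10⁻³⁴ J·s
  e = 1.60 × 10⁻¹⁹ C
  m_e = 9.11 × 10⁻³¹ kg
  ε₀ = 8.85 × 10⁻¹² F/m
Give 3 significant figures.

One atomic unit of pressure: P_au = E_h/a₀³ = m_e⁴e¹⁰/((4πε₀)⁵ℏ⁸) = 3.01 × 10¹³ Pa.
0.480 × 3.01 × 10¹³ Pa = 1.45 × 10¹³ Pa

1.45 × 10¹³ Pa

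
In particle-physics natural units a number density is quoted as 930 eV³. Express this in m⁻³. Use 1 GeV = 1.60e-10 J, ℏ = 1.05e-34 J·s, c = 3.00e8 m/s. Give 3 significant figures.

1.22e23 m⁻³

Number density is [L]⁻³ = [E]³/(ℏc)³.
1 GeV³ → 1/(ℏc)³ × (1 GeV in J)³ = 1.31e47 m⁻³.
Convert the energy scale: 930 eV³ = 9.30e-25 GeV³.
Result: 9.30e-25 × 1.31e47 = 1.22e23 m⁻³.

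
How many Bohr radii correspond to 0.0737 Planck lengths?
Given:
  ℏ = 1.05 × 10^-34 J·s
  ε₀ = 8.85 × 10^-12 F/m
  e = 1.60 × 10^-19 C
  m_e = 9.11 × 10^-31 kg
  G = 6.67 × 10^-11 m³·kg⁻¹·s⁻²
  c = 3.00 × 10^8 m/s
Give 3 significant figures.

2.26 × 10^-26

Planck length: ℓ_P = √(ℏG/c³) = 1.61 × 10^-35 m
Bohr radius: a₀ = 4πε₀ℏ²/(m_e e²) = 5.26 × 10^-11 m
0.0737 × 1.61 × 10^-35 / 5.26 × 10^-11 = 2.26 × 10^-26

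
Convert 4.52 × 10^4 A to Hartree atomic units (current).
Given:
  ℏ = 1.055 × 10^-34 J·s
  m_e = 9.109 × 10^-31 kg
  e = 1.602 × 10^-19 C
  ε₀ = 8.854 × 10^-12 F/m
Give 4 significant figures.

atomic unit of electric current: I_au = e E_h/ℏ = m_e e⁵/((4πε₀)²ℏ³) = 6.612 × 10^-3 A.
4.52 × 10^4 / 6.612 × 10^-3 = 6.836 × 10^6

6.836 × 10^6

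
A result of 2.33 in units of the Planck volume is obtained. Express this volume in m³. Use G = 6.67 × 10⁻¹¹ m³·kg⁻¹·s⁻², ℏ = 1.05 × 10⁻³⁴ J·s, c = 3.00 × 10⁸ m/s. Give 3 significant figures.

One Planck volume: V_P = (ℏG/c³)^(3/2) = 4.18 × 10⁻¹⁰⁵ m³.
2.33 × 4.18 × 10⁻¹⁰⁵ m³ = 9.73 × 10⁻¹⁰⁵ m³

9.73 × 10⁻¹⁰⁵ m³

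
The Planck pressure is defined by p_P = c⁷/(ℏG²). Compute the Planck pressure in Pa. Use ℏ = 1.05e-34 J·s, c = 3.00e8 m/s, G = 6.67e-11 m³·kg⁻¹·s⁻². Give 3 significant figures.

p_P = c⁷/(ℏG²)
  = 2.19e59 / 4.67e-55
  = 4.68e113 Pa

4.68e113 Pa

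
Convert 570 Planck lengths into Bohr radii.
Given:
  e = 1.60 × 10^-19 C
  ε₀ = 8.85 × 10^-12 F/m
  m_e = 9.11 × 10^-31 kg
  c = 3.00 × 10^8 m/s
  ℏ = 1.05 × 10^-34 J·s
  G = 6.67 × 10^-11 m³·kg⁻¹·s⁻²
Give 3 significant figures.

1.75 × 10^-22

Planck length: ℓ_P = √(ℏG/c³) = 1.61 × 10^-35 m
Bohr radius: a₀ = 4πε₀ℏ²/(m_e e²) = 5.26 × 10^-11 m
570 × 1.61 × 10^-35 / 5.26 × 10^-11 = 1.75 × 10^-22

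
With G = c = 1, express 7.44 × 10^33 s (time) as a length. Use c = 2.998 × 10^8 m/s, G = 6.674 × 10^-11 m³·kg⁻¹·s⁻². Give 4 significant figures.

2.231 × 10^42 m

Time → length via c.
7.44 × 10^33 s × (c) = 2.231 × 10^42 m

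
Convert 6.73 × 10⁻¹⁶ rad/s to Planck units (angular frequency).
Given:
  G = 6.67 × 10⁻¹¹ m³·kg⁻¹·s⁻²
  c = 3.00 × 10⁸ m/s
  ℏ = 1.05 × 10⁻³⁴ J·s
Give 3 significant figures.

Planck angular frequency: ω_P = √(c⁵/(ℏG)) = 1.86 × 10⁴³ rad/s.
6.73 × 10⁻¹⁶ / 1.86 × 10⁴³ = 3.61 × 10⁻⁵⁹

3.61 × 10⁻⁵⁹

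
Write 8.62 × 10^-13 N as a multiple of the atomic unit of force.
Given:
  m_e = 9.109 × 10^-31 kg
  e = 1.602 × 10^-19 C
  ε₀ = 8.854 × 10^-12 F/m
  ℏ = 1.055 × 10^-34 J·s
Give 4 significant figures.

1.049 × 10^-5

atomic unit of force: F_au = E_h/a₀ = m_e²e⁶/((4πε₀)³ℏ⁴) = 8.220 × 10^-8 N.
8.62 × 10^-13 / 8.220 × 10^-8 = 1.049 × 10^-5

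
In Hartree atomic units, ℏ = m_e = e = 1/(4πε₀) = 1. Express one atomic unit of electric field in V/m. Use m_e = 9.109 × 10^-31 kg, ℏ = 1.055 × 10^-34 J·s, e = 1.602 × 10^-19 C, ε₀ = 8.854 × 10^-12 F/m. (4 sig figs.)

Dimensional analysis gives E_au = E_h/(e a₀) = m_e²e⁵/((4πε₀)³ℏ⁴).
E_h = 4.354 × 10^-18 J
a₀ = 5.297 × 10^-11 m
E_h/(e·a₀) = 5.131 × 10^11 V/m

5.131 × 10^11 V/m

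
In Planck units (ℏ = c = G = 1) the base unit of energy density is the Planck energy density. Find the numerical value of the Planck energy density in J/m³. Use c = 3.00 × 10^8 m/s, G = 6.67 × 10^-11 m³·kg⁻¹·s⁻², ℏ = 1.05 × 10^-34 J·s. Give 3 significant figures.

4.68 × 10^113 J/m³

u_P = c⁷/(ℏG²)
  = 2.19 × 10^59 / 4.67 × 10^-55
  = 4.68 × 10^113 J/m³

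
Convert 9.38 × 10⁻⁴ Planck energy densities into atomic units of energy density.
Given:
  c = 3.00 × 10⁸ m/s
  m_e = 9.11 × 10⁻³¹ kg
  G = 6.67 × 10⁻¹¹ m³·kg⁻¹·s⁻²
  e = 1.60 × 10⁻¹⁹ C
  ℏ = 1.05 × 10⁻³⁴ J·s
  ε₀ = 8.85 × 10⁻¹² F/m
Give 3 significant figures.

1.46 × 10⁹⁷

Planck energy density: u_P = c⁷/(ℏG²) = 4.68 × 10¹¹³ J/m³
atomic unit of energy density: u_au = E_h/a₀³ = m_e⁴e¹⁰/((4πε₀)⁵ℏ⁸) = 3.01 × 10¹³ J/m³
9.38 × 10⁻⁴ × 4.68 × 10¹¹³ / 3.01 × 10¹³ = 1.46 × 10⁹⁷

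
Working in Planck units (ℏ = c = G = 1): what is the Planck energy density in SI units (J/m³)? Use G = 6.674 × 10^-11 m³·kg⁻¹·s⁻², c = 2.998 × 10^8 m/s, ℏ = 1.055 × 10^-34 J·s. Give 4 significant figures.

4.632 × 10^113 J/m³

Dimensional analysis gives u_P = c⁷/(ℏG²).
  = 2.177 × 10^59 / 4.699 × 10^-55
  = 4.632 × 10^113 J/m³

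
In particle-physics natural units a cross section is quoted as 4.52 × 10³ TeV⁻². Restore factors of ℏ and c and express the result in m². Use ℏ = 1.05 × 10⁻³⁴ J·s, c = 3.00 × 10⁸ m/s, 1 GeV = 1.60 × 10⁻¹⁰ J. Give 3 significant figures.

Area is [L]² = [E]⁻²·(ℏc)²; restore (ℏc)².
1 GeV⁻² → (ℏc)² × (1 GeV in J)⁻² = 3.88 × 10⁻³² m².
Convert the energy scale: 4.52 × 10³ TeV⁻² = 4.52 × 10⁻³ GeV⁻².
Result: 4.52 × 10⁻³ × 3.88 × 10⁻³² = 1.75 × 10⁻³⁴ m².

1.75 × 10⁻³⁴ m²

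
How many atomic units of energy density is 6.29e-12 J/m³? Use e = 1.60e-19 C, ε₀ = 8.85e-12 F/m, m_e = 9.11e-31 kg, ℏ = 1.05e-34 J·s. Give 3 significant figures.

2.09e-25

atomic unit of energy density: u_au = E_h/a₀³ = m_e⁴e¹⁰/((4πε₀)⁵ℏ⁸) = 3.01e13 J/m³.
6.29e-12 / 3.01e13 = 2.09e-25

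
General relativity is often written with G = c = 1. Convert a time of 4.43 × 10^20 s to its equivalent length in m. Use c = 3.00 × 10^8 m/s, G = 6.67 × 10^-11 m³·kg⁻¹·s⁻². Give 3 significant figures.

Time → length via c.
4.43 × 10^20 s × (c) = 1.33 × 10^29 m

1.33 × 10^29 m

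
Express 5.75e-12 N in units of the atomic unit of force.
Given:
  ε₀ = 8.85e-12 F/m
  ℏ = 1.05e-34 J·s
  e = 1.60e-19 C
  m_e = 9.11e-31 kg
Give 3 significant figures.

6.90e-5

atomic unit of force: F_au = E_h/a₀ = m_e²e⁶/((4πε₀)³ℏ⁴) = 8.33e-8 N.
5.75e-12 / 8.33e-8 = 6.90e-5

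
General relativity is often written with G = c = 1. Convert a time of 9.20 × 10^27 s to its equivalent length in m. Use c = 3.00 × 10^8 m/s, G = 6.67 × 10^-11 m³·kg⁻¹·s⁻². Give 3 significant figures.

Time → length via c.
9.20 × 10^27 s × (c) = 2.76 × 10^36 m

2.76 × 10^36 m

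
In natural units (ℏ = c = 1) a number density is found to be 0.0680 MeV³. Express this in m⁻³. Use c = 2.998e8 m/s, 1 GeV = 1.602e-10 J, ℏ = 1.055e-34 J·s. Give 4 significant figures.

Number density is [L]⁻³ = [E]³/(ℏc)³.
1 GeV³ → 1/(ℏc)³ × (1 GeV in J)³ = 1.299e47 m⁻³.
Convert the energy scale: 0.0680 MeV³ = 6.80e-11 GeV³.
Result: 6.80e-11 × 1.299e47 = 8.836e36 m⁻³.

8.836e36 m⁻³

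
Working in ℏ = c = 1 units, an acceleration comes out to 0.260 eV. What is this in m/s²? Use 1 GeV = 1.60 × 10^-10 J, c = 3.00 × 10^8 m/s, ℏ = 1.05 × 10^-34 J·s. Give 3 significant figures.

Acceleration is [L]/[T]² = c·[E]/ℏ.
1 GeV → c/ℏ × (1 GeV in J) = 4.57 × 10^32 m/s².
Convert the energy scale: 0.260 eV = 2.60 × 10^-10 GeV.
Result: 2.60 × 10^-10 × 4.57 × 10^32 = 1.19 × 10^23 m/s².

1.19 × 10^23 m/s²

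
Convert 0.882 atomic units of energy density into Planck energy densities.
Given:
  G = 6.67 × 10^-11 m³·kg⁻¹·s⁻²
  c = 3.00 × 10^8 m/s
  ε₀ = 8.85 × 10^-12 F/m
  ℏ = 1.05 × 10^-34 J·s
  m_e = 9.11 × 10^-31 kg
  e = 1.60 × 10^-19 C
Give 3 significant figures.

atomic unit of energy density: u_au = E_h/a₀³ = m_e⁴e¹⁰/((4πε₀)⁵ℏ⁸) = 3.01 × 10^13 J/m³
Planck energy density: u_P = c⁷/(ℏG²) = 4.68 × 10^113 J/m³
0.882 × 3.01 × 10^13 / 4.68 × 10^113 = 5.68 × 10^-101

5.68 × 10^-101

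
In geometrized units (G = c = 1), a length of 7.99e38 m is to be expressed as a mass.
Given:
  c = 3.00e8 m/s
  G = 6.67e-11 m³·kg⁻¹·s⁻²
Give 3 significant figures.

Length → mass via c²/G.
7.99e38 m × (c²/G) = 1.08e66 kg

1.08e66 kg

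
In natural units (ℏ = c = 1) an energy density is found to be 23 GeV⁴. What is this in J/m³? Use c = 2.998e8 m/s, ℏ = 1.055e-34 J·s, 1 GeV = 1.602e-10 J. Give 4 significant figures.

4.788e38 J/m³

[E]/[L]³ = [E]⁴/(ℏc)³; restore (ℏc)⁻³.
1 GeV⁴ → 1/(ℏc)³ × (1 GeV in J)⁴ = 2.082e37 J/m³.
Result: 23 × 2.082e37 = 4.788e38 J/m³.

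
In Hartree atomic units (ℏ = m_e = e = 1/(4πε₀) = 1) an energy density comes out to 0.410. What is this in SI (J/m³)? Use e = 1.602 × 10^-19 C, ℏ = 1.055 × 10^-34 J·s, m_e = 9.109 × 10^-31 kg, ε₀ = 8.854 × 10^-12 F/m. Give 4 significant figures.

One atomic unit of energy density: u_au = E_h/a₀³ = m_e⁴e¹⁰/((4πε₀)⁵ℏ⁸) = 2.929 × 10^13 J/m³.
0.410 × 2.929 × 10^13 J/m³ = 1.201 × 10^13 J/m³

1.201 × 10^13 J/m³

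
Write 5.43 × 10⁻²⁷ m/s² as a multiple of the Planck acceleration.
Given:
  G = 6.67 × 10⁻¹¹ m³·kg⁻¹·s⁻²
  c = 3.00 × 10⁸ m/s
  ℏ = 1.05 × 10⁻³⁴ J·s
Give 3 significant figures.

Planck acceleration: a_P = √(c⁷/(ℏG)) = 5.59 × 10⁵¹ m/s².
5.43 × 10⁻²⁷ / 5.59 × 10⁵¹ = 9.72 × 10⁻⁷⁹

9.72 × 10⁻⁷⁹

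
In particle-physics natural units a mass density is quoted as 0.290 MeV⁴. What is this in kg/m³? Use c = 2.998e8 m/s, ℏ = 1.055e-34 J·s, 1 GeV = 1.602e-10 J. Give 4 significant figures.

6.716e7 kg/m³

Mass density is [E]/(c²[L]³) = [E]⁴/(ℏ³c⁵).
1 GeV⁴ → 1/(ℏ³c⁵) × (1 GeV in J)⁴ = 2.316e20 kg/m³.
Convert the energy scale: 0.290 MeV⁴ = 2.90e-13 GeV⁴.
Result: 2.90e-13 × 2.316e20 = 6.716e7 kg/m³.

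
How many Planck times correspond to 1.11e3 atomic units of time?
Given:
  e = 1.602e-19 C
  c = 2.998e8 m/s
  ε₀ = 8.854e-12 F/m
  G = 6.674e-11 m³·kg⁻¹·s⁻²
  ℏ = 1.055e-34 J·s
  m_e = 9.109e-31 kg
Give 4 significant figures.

atomic unit of time: τ_au = (4πε₀)²ℏ³/(m_e e⁴) = 2.423e-17 s
Planck time: t_P = √(ℏG/c⁵) = 5.392e-44 s
1.11e3 × 2.423e-17 / 5.392e-44 = 4.988e29

4.988e29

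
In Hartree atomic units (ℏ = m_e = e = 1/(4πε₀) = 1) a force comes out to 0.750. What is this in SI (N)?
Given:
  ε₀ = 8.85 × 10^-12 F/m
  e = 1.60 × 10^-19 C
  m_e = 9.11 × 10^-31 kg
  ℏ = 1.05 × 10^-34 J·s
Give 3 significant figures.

One atomic unit of force: F_au = E_h/a₀ = m_e²e⁶/((4πε₀)³ℏ⁴) = 8.33 × 10^-8 N.
0.750 × 8.33 × 10^-8 N = 6.25 × 10^-8 N

6.25 × 10^-8 N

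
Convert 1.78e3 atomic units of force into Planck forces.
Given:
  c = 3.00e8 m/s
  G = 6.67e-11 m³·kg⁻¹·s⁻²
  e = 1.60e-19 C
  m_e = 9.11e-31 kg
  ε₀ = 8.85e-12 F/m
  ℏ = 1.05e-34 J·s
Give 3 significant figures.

atomic unit of force: F_au = E_h/a₀ = m_e²e⁶/((4πε₀)³ℏ⁴) = 8.33e-8 N
Planck force: F_P = c⁴/G = 1.21e44 N
1.78e3 × 8.33e-8 / 1.21e44 = 1.22e-48

1.22e-48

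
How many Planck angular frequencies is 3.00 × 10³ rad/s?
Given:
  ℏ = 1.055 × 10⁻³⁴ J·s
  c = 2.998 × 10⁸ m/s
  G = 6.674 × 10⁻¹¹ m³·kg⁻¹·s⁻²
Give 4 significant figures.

1.618 × 10⁻⁴⁰

Planck angular frequency: ω_P = √(c⁵/(ℏG)) = 1.855 × 10⁴³ rad/s.
3.00 × 10³ / 1.855 × 10⁴³ = 1.618 × 10⁻⁴⁰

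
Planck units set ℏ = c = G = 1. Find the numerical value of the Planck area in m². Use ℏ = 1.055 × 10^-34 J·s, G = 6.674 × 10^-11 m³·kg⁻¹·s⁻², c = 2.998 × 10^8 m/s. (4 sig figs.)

2.613 × 10^-70 m²

From ℏ = c = G = 1 the area scale is A_P = ℏG/c³.
  = 7.041 × 10^-45 / 2.695 × 10^25
  = 2.613 × 10^-70 m²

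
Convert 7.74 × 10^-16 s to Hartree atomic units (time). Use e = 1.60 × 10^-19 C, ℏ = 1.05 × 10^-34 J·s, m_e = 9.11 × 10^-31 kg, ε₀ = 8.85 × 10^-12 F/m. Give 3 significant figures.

32.3

atomic unit of time: τ_au = (4πε₀)²ℏ³/(m_e e⁴) = 2.40 × 10^-17 s.
7.74 × 10^-16 / 2.40 × 10^-17 = 32.3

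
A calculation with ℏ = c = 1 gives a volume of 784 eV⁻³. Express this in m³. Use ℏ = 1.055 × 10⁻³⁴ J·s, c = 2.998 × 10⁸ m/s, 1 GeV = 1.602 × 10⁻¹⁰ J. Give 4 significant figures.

Volume is [L]³ = [E]⁻³·(ℏc)³.
1 GeV⁻³ → (ℏc)³ × (1 GeV in J)⁻³ = 7.696 × 10⁻⁴⁸ m³.
Convert the energy scale: 784 eV⁻³ = 7.84 × 10²⁹ GeV⁻³.
Result: 7.84 × 10²⁹ × 7.696 × 10⁻⁴⁸ = 6.034 × 10⁻¹⁸ m³.

6.034 × 10⁻¹⁸ m³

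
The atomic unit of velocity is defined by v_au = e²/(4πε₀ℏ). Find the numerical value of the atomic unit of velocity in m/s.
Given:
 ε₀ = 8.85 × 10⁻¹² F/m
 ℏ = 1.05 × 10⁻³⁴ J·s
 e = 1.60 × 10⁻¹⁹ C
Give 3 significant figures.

2.19 × 10⁶ m/s

v_au = e²/(4πε₀ℏ)
  = 2.56 × 10⁻³⁸ / 1.17 × 10⁻⁴⁴
  = 2.19 × 10⁶ m/s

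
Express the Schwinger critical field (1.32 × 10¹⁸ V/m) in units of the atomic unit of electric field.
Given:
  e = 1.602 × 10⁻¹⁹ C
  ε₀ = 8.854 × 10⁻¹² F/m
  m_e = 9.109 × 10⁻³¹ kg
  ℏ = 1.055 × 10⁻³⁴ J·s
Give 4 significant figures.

atomic unit of electric field: E_au = E_h/(e a₀) = m_e²e⁵/((4πε₀)³ℏ⁴) = 5.131 × 10¹¹ V/m.
1.32 × 10¹⁸ / 5.131 × 10¹¹ = 2.573 × 10⁶

2.573 × 10⁶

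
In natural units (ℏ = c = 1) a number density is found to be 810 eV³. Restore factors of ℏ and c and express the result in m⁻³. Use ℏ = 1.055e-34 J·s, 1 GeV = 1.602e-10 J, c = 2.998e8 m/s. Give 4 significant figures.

1.052e23 m⁻³

Number density is [L]⁻³ = [E]³/(ℏc)³.
1 GeV³ → 1/(ℏc)³ × (1 GeV in J)³ = 1.299e47 m⁻³.
Convert the energy scale: 810 eV³ = 8.10e-25 GeV³.
Result: 8.10e-25 × 1.299e47 = 1.052e23 m⁻³.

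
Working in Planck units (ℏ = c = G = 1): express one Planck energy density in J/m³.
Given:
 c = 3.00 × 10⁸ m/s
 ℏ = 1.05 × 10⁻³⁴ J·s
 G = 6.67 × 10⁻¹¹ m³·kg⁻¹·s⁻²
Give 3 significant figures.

The unique combination of the constants set to 1 with dimensions of energy density is u_P = c⁷/(ℏG²).
  = 2.19 × 10⁵⁹ / 4.67 × 10⁻⁵⁵
  = 4.68 × 10¹¹³ J/m³

4.68 × 10¹¹³ J/m³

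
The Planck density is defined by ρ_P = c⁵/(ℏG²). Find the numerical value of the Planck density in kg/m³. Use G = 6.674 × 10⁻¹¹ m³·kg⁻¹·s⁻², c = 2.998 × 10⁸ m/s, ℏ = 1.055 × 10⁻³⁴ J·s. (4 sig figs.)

ρ_P = c⁵/(ℏG²)
  = 2.422 × 10⁴² / 4.699 × 10⁻⁵⁵
  = 5.154 × 10⁹⁶ kg/m³

5.154 × 10⁹⁶ kg/m³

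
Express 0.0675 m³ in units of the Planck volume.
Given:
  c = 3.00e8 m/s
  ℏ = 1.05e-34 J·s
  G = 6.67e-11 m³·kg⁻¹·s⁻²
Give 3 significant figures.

1.62e103

Planck volume: V_P = (ℏG/c³)^(3/2) = 4.18e-105 m³.
0.0675 / 4.18e-105 = 1.62e103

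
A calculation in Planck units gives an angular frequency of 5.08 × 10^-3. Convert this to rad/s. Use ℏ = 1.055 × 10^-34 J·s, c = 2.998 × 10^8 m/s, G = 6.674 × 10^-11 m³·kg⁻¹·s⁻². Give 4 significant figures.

One Planck angular frequency: ω_P = √(c⁵/(ℏG)) = 1.855 × 10^43 rad/s.
5.08 × 10^-3 × 1.855 × 10^43 rad/s = 9.422 × 10^40 rad/s

9.422 × 10^40 rad/s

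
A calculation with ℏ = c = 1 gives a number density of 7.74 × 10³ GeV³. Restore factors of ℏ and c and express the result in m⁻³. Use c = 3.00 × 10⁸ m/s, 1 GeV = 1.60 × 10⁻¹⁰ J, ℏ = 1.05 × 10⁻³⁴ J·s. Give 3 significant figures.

1.01 × 10⁵¹ m⁻³

Number density is [L]⁻³ = [E]³/(ℏc)³.
1 GeV³ → 1/(ℏc)³ × (1 GeV in J)³ = 1.31 × 10⁴⁷ m⁻³.
Result: 7.74 × 10³ × 1.31 × 10⁴⁷ = 1.01 × 10⁵¹ m⁻³.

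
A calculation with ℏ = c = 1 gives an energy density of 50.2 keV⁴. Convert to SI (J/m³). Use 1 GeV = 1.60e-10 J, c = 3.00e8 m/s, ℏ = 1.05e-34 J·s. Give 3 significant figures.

1.05e15 J/m³

[E]/[L]³ = [E]⁴/(ℏc)³; restore (ℏc)⁻³.
1 GeV⁴ → 1/(ℏc)³ × (1 GeV in J)⁴ = 2.10e37 J/m³.
Convert the energy scale: 50.2 keV⁴ = 5.02e-23 GeV⁴.
Result: 5.02e-23 × 2.10e37 = 1.05e15 J/m³.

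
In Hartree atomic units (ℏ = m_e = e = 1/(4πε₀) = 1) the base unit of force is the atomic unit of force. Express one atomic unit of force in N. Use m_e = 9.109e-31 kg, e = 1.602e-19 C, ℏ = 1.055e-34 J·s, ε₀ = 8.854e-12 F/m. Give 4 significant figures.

8.220e-8 N

F_au = E_h/a₀ = m_e²e⁶/((4πε₀)³ℏ⁴)
E_h = 4.354e-18 J
a₀ = 5.297e-11 m
E_h/a₀ = 8.220e-8 N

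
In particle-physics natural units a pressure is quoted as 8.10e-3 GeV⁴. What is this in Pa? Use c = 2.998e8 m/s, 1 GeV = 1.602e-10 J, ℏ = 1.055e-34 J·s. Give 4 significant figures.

1.686e35 Pa

Pressure is [E]/[L]³ = [E]⁴/(ℏc)³.
1 GeV⁴ → 1/(ℏc)³ × (1 GeV in J)⁴ = 2.082e37 Pa.
Result: 8.10e-3 × 2.082e37 = 1.686e35 Pa.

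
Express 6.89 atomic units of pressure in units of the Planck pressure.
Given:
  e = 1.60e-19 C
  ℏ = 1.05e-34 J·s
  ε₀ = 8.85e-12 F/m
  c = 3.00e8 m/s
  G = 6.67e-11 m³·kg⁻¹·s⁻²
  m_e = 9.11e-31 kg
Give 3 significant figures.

4.43e-100

atomic unit of pressure: P_au = E_h/a₀³ = m_e⁴e¹⁰/((4πε₀)⁵ℏ⁸) = 3.01e13 Pa
Planck pressure: p_P = c⁷/(ℏG²) = 4.68e113 Pa
6.89 × 3.01e13 / 4.68e113 = 4.43e-100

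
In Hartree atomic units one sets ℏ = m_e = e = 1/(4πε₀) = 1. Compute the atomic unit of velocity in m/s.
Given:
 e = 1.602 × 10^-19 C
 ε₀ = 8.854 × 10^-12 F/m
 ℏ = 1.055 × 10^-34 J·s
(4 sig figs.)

v_au = e²/(4πε₀ℏ)
  = 2.566 × 10^-38 / 1.174 × 10^-44
  = 2.186 × 10^6 m/s

2.186 × 10^6 m/s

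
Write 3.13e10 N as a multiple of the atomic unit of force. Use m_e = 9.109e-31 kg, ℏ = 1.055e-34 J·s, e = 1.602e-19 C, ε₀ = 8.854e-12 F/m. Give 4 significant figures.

atomic unit of force: F_au = E_h/a₀ = m_e²e⁶/((4πε₀)³ℏ⁴) = 8.220e-8 N.
3.13e10 / 8.220e-8 = 3.808e17

3.808e17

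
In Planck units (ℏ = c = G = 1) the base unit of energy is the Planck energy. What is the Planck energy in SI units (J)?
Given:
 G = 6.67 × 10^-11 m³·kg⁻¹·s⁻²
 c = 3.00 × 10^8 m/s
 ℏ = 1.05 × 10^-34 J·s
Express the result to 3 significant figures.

1.96 × 10^9 J

E_P = √(ℏc⁵/G)
  = √(3.83 × 10^18)
  = 1.96 × 10^9 J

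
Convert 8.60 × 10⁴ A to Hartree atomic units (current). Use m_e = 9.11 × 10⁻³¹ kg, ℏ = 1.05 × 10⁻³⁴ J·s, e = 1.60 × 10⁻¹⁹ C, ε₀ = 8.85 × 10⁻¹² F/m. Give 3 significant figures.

atomic unit of electric current: I_au = e E_h/ℏ = m_e e⁵/((4πε₀)²ℏ³) = 6.67 × 10⁻³ A.
8.60 × 10⁴ / 6.67 × 10⁻³ = 1.29 × 10⁷

1.29 × 10⁷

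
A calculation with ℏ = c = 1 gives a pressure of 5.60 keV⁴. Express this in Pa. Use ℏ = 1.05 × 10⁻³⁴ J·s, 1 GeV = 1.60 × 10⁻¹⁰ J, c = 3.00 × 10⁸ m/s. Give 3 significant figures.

1.17 × 10¹⁴ Pa

Pressure is [E]/[L]³ = [E]⁴/(ℏc)³.
1 GeV⁴ → 1/(ℏc)³ × (1 GeV in J)⁴ = 2.10 × 10³⁷ Pa.
Convert the energy scale: 5.60 keV⁴ = 5.60 × 10⁻²⁴ GeV⁴.
Result: 5.60 × 10⁻²⁴ × 2.10 × 10³⁷ = 1.17 × 10¹⁴ Pa.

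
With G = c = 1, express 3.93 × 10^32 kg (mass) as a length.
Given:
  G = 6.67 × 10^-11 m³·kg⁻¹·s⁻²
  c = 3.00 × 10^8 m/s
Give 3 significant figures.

2.91 × 10^5 m

In G = c = 1 units mass has dimensions of length; the conversion factor is G/c².
3.93 × 10^32 kg × (G/c²) = 2.91 × 10^5 m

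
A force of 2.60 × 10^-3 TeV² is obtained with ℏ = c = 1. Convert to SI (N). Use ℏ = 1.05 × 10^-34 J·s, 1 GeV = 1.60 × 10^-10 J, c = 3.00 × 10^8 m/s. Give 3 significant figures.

2.11 × 10^9 N

Force is [E]/[L] = [E]²/(ℏc); restore (ℏc)⁻¹.
1 GeV² → 1/(ℏc) × (1 GeV in J)² = 8.13 × 10^5 N.
Convert the energy scale: 2.60 × 10^-3 TeV² = 2.60 × 10^3 GeV².
Result: 2.60 × 10^3 × 8.13 × 10^5 = 2.11 × 10^9 N.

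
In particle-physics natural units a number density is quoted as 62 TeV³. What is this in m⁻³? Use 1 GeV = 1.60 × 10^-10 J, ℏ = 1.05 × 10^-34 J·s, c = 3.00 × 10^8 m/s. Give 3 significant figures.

Number density is [L]⁻³ = [E]³/(ℏc)³.
1 GeV³ → 1/(ℏc)³ × (1 GeV in J)³ = 1.31 × 10^47 m⁻³.
Convert the energy scale: 62 TeV³ = 6.20 × 10^10 GeV³.
Result: 6.20 × 10^10 × 1.31 × 10^47 = 8.12 × 10^57 m⁻³.

8.12 × 10^57 m⁻³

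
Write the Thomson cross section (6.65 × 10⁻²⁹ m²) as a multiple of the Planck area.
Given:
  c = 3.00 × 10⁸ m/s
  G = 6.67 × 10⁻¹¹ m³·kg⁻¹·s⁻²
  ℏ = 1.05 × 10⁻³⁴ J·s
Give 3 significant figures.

Planck area: A_P = ℏG/c³ = 2.59 × 10⁻⁷⁰ m².
6.65 × 10⁻²⁹ / 2.59 × 10⁻⁷⁰ = 2.56 × 10⁴¹

2.56 × 10⁴¹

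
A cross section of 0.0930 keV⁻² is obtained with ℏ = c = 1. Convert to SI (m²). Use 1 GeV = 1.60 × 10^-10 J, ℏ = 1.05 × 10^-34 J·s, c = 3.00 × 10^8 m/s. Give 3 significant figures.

3.60 × 10^-21 m²

Area is [L]² = [E]⁻²·(ℏc)²; restore (ℏc)².
1 GeV⁻² → (ℏc)² × (1 GeV in J)⁻² = 3.88 × 10^-32 m².
Convert the energy scale: 0.0930 keV⁻² = 9.30 × 10^10 GeV⁻².
Result: 9.30 × 10^10 × 3.88 × 10^-32 = 3.60 × 10^-21 m².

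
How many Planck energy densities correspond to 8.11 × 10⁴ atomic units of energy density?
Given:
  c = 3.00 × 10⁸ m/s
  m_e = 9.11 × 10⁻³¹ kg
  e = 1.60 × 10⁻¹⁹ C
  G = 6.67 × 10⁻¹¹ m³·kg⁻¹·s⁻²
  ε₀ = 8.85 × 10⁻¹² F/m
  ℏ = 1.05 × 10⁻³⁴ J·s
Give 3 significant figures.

5.22 × 10⁻⁹⁶

atomic unit of energy density: u_au = E_h/a₀³ = m_e⁴e¹⁰/((4πε₀)⁵ℏ⁸) = 3.01 × 10¹³ J/m³
Planck energy density: u_P = c⁷/(ℏG²) = 4.68 × 10¹¹³ J/m³
8.11 × 10⁴ × 3.01 × 10¹³ / 4.68 × 10¹¹³ = 5.22 × 10⁻⁹⁶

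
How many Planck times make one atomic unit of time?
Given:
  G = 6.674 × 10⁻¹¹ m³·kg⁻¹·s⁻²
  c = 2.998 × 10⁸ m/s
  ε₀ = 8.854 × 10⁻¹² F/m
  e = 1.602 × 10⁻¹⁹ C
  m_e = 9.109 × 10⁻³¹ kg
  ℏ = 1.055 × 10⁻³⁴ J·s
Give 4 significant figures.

4.494 × 10²⁶

atomic unit of time: τ_au = (4πε₀)²ℏ³/(m_e e⁴) = 2.423 × 10⁻¹⁷ s
Planck time: t_P = √(ℏG/c⁵) = 5.392 × 10⁻⁴⁴ s
ratio = 2.423 × 10⁻¹⁷ / 5.392 × 10⁻⁴⁴ = 4.494 × 10²⁶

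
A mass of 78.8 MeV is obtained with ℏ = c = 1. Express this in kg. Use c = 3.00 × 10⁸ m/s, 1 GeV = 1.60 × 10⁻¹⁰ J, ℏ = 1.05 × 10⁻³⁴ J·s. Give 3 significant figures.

1.40 × 10⁻²⁸ kg

Mass is [E]/c²; divide by c².
1 GeV → 1/c² × (1 GeV in J) = 1.78 × 10⁻²⁷ kg.
Convert the energy scale: 78.8 MeV = 0.0788 GeV.
Result: 0.0788 × 1.78 × 10⁻²⁷ = 1.40 × 10⁻²⁸ kg.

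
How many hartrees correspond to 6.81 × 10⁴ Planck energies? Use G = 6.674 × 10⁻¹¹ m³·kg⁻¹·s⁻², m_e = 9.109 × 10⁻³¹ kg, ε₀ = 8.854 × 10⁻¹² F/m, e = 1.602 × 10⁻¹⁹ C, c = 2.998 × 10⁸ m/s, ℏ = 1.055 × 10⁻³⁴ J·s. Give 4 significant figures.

Planck energy: E_P = √(ℏc⁵/G) = 1.957 × 10⁹ J
hartree: E_h = m_e e⁴/(4πε₀ℏ)² = 4.354 × 10⁻¹⁸ J
6.81 × 10⁴ × 1.957 × 10⁹ / 4.354 × 10⁻¹⁸ = 3.060 × 10³¹

3.060 × 10³¹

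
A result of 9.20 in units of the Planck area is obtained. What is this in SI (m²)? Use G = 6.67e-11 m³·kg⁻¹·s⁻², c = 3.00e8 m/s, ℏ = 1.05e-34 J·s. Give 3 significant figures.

One Planck area: A_P = ℏG/c³ = 2.59e-70 m².
9.20 × 2.59e-70 m² = 2.39e-69 m²

2.39e-69 m²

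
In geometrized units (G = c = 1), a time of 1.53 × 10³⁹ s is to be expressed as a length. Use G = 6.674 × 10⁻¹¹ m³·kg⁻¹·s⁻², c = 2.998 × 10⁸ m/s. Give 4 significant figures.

4.587 × 10⁴⁷ m

Time → length via c.
1.53 × 10³⁹ s × (c) = 4.587 × 10⁴⁷ m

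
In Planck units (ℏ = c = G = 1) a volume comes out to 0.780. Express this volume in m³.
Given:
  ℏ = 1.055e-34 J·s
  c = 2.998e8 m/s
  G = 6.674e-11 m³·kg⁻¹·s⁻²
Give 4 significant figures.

3.295e-105 m³

One Planck volume: V_P = (ℏG/c³)^(3/2) = 4.224e-105 m³.
0.780 × 4.224e-105 m³ = 3.295e-105 m³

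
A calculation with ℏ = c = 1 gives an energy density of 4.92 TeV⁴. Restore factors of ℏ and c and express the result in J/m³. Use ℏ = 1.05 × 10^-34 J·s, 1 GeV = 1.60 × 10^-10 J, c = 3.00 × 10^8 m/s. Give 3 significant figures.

[E]/[L]³ = [E]⁴/(ℏc)³; restore (ℏc)⁻³.
1 GeV⁴ → 1/(ℏc)³ × (1 GeV in J)⁴ = 2.10 × 10^37 J/m³.
Convert the energy scale: 4.92 TeV⁴ = 4.92 × 10^12 GeV⁴.
Result: 4.92 × 10^12 × 2.10 × 10^37 = 1.03 × 10^50 J/m³.

1.03 × 10^50 J/m³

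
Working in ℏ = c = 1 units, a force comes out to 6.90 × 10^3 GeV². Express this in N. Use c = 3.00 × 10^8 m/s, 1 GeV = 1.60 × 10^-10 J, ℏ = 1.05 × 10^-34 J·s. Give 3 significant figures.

Force is [E]/[L] = [E]²/(ℏc); restore (ℏc)⁻¹.
1 GeV² → 1/(ℏc) × (1 GeV in J)² = 8.13 × 10^5 N.
Result: 6.90 × 10^3 × 8.13 × 10^5 = 5.61 × 10^9 N.

5.61 × 10^9 N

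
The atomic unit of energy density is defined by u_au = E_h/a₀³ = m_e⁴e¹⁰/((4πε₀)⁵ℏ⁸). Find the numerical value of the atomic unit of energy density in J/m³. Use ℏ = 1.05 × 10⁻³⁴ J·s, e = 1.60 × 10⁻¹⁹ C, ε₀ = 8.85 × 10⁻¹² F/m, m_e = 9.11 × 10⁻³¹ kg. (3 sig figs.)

u_au = E_h/a₀³ = m_e⁴e¹⁰/((4πε₀)⁵ℏ⁸)
E_h = 4.38 × 10⁻¹⁸ J
a₀ = 5.26 × 10⁻¹¹ m
E_h/a₀³ = 3.01 × 10¹³ J/m³

3.01 × 10¹³ J/m³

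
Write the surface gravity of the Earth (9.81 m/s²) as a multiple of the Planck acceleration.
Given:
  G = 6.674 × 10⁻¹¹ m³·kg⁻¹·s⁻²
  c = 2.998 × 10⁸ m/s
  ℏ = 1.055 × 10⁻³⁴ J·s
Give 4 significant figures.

1.764 × 10⁻⁵¹

Planck acceleration: a_P = √(c⁷/(ℏG)) = 5.560 × 10⁵¹ m/s².
9.81 / 5.560 × 10⁵¹ = 1.764 × 10⁻⁵¹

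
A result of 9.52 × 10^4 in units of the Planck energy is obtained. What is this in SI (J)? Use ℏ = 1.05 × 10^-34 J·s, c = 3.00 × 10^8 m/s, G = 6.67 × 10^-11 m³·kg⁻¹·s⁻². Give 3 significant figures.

1.86 × 10^14 J

One Planck energy: E_P = √(ℏc⁵/G) = 1.96 × 10^9 J.
9.52 × 10^4 × 1.96 × 10^9 J = 1.86 × 10^14 J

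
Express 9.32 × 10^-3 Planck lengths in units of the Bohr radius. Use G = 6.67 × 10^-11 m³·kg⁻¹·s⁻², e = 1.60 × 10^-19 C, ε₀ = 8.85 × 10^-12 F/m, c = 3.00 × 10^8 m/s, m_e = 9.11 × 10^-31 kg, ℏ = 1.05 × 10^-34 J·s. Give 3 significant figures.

2.86 × 10^-27

Planck length: ℓ_P = √(ℏG/c³) = 1.61 × 10^-35 m
Bohr radius: a₀ = 4πε₀ℏ²/(m_e e²) = 5.26 × 10^-11 m
9.32 × 10^-3 × 1.61 × 10^-35 / 5.26 × 10^-11 = 2.86 × 10^-27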